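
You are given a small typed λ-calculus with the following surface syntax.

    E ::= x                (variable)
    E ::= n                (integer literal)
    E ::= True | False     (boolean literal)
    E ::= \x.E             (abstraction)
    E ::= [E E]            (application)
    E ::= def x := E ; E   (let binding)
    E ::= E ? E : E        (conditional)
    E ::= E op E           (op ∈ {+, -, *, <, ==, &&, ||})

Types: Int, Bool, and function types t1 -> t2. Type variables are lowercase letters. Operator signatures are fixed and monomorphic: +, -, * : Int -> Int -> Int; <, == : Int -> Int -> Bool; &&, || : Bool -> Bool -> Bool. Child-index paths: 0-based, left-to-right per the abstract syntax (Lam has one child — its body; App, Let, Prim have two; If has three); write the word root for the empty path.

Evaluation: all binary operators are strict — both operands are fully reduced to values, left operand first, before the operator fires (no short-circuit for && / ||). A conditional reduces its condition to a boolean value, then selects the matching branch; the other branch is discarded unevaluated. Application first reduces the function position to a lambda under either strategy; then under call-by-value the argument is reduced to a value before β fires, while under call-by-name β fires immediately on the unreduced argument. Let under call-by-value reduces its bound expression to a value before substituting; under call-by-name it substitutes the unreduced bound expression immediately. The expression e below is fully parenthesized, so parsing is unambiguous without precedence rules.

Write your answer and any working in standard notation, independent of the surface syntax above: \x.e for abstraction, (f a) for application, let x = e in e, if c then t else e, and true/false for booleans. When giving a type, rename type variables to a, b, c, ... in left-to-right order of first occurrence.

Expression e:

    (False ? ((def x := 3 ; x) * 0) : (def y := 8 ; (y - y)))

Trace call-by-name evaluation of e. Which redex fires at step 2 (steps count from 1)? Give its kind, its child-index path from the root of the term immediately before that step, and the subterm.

Answer: let at root : (let y = 8 in (y - y))

Working:
step 0: (if false then ((let x = 3 in x) * 0) else (let y = 8 in (y - y)))
step 1: [if@root] (let y = 8 in (y - y))
step 2: [let@root] (8 - 8)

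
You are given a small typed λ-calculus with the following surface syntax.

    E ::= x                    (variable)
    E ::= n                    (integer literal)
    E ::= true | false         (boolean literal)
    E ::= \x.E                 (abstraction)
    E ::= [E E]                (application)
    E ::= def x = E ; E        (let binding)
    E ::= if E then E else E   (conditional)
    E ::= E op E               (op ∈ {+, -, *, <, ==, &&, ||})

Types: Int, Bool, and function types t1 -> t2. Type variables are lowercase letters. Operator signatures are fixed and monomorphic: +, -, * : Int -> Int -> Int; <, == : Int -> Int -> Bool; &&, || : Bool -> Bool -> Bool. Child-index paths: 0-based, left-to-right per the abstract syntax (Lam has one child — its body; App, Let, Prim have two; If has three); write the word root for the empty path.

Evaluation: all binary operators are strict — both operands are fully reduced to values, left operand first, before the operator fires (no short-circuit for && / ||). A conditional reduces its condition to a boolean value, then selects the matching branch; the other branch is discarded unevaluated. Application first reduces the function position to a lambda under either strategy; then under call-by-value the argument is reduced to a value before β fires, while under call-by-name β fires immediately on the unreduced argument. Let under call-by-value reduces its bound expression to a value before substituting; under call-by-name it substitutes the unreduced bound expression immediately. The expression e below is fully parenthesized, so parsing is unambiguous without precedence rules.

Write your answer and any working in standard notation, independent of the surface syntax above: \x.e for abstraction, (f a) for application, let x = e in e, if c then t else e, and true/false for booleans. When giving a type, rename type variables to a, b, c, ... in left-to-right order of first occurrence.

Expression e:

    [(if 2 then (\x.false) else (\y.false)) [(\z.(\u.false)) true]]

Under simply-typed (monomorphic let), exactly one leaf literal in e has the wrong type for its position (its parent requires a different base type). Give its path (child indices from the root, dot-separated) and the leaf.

Answer: 0.0 : 2

Working:
  unify Int ~ Bool
  FAIL: mismatch Int ~ Bool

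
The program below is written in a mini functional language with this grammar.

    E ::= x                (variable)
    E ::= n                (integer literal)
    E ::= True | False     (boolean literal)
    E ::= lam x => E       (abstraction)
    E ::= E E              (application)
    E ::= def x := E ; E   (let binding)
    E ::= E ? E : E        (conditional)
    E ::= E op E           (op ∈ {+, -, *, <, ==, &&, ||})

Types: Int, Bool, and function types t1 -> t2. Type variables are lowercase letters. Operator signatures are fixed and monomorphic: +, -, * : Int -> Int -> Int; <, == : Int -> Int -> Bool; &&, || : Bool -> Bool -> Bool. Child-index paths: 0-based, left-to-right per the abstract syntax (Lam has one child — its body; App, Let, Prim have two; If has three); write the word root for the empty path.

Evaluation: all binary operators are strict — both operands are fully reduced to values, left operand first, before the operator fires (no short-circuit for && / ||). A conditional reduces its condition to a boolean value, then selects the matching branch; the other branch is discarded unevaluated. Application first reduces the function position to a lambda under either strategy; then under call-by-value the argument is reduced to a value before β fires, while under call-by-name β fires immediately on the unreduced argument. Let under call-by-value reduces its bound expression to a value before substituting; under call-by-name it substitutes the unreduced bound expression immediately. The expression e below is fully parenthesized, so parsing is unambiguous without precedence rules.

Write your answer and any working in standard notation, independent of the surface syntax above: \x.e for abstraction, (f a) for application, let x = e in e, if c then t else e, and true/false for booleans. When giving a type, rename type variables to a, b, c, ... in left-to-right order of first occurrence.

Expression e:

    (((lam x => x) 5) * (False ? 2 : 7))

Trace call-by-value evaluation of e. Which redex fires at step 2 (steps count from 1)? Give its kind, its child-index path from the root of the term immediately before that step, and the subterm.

Answer: if at 1 : (if false then 2 else 7)

Working:
step 0: (((\x.x) 5) * (if false then 2 else 7))
step 1: [beta@0] (5 * (if false then 2 else 7))
step 2: [if@1] (5 * 7)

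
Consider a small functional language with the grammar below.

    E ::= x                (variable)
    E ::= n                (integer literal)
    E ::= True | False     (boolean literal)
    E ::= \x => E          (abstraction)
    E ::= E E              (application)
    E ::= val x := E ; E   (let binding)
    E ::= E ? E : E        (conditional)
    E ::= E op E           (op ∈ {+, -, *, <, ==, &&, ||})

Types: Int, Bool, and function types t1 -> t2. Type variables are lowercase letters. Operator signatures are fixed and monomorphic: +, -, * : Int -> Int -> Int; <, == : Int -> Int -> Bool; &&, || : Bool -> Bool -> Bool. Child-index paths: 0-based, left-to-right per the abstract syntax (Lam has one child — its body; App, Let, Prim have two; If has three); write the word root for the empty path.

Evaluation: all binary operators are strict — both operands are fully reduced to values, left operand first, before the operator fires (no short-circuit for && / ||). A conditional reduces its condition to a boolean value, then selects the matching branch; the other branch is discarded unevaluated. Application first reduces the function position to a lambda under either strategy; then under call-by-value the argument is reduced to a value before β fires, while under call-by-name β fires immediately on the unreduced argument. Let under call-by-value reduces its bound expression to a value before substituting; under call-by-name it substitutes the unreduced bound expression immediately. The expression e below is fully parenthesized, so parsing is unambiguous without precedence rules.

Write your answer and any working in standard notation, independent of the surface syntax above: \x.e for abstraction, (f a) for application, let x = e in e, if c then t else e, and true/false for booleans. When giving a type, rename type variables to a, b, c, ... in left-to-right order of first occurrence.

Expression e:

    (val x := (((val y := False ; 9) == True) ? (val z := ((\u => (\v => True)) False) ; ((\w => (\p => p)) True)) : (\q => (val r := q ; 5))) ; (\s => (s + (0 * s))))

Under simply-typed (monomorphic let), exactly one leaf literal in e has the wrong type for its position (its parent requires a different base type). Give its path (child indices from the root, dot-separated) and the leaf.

Answer: 0.0.1 : true

Derivation:
let y : Bool
  unify Int ~ Int
  unify Bool ~ Int
  FAIL: mismatch Bool ~ Int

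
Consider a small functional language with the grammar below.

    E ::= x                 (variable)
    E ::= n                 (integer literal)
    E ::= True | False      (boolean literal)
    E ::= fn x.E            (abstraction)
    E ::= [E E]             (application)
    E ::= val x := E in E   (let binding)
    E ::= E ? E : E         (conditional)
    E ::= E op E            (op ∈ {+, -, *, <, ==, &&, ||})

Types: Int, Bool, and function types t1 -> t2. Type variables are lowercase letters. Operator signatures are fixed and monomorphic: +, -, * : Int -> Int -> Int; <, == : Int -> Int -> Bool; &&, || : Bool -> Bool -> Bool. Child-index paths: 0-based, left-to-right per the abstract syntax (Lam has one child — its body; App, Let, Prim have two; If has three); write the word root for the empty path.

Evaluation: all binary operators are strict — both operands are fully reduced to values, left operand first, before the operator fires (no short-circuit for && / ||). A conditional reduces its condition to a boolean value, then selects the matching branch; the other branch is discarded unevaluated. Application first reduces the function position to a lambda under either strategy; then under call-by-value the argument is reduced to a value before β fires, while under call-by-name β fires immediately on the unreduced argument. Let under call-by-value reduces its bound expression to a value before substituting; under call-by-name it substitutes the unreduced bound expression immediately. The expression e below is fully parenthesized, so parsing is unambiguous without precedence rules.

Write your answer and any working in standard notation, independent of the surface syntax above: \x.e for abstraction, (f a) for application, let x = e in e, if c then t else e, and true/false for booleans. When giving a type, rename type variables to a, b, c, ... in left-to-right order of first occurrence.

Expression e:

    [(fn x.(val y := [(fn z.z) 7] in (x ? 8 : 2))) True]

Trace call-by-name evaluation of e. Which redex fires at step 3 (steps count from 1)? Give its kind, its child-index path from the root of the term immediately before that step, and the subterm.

Working:
step 0: ((\x.(let y = ((\z.z) 7) in (if x then 8 else 2))) true)
step 1: [beta@root] (let y = ((\z.z) 7) in (if true then 8 else 2))
step 2: [let@root] (if true then 8 else 2)
step 3: [if@root] 8

Answer: if at root : (if true then 8 else 2)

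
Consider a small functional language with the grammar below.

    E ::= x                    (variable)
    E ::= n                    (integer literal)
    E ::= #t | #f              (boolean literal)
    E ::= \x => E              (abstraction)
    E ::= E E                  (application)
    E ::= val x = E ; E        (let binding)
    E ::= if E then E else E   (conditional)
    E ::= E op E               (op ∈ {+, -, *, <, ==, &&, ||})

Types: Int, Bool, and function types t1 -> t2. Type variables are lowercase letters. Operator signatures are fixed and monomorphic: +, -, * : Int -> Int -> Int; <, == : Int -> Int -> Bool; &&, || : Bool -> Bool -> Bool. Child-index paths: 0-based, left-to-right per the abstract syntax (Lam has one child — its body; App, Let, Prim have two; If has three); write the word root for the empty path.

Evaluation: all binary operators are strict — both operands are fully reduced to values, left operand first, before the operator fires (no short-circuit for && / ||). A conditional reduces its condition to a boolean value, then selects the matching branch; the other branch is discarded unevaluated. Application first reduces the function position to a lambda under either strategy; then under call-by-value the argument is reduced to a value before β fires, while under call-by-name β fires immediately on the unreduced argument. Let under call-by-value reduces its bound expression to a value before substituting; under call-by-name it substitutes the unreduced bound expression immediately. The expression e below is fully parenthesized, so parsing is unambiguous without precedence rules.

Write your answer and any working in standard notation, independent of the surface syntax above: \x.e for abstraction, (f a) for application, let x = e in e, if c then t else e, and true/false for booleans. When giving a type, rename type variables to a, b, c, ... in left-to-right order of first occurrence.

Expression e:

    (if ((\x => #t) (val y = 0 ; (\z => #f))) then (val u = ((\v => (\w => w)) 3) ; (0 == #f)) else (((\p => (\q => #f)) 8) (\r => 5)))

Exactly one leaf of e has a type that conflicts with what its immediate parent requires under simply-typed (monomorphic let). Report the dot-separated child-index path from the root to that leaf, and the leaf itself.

Answer: 1.1.1 : false

Trace:
\x._ : a -> Bool
let y : Int
\z._ : b -> Bool
  unify a -> Bool ~ (b -> Bool) -> c
  unify a ~ b -> Bool
  unify Bool ~ c
_ _ : Bool
  unify Bool ~ Bool
w : e
\w._ : e -> e
\v._ : d -> e -> e
  unify d -> e -> e ~ Int -> f
  unify d ~ Int
  unify e -> e ~ f
_ _ : e -> e
let u : e -> e
  unify Int ~ Int
  unify Bool ~ Int
  FAIL: mismatch Bool ~ Int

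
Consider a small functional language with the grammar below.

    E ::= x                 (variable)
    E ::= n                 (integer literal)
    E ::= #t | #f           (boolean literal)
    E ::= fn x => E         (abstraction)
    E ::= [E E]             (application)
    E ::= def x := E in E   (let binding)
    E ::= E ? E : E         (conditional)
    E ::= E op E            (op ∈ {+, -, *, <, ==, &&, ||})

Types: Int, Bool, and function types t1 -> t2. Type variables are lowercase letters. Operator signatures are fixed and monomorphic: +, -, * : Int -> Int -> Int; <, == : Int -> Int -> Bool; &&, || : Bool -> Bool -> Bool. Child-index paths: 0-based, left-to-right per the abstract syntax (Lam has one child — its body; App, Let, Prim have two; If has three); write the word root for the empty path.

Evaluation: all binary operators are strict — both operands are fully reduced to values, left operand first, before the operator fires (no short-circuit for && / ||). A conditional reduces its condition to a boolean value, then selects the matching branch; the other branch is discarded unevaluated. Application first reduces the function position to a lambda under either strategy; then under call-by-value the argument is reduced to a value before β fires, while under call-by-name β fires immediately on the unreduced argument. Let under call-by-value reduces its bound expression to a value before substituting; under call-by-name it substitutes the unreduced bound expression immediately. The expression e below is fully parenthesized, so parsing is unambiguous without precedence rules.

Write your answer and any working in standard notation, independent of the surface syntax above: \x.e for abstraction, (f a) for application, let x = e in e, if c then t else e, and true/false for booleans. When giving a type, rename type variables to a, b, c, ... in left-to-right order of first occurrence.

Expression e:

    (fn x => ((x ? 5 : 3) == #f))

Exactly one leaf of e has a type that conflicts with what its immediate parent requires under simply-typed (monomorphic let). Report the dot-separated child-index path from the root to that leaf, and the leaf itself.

Derivation:
x : a
  unify a ~ Bool
  unify Int ~ Int
  unify Int ~ Int
  unify Bool ~ Int
  FAIL: mismatch Bool ~ Int

Answer: 0.1 : false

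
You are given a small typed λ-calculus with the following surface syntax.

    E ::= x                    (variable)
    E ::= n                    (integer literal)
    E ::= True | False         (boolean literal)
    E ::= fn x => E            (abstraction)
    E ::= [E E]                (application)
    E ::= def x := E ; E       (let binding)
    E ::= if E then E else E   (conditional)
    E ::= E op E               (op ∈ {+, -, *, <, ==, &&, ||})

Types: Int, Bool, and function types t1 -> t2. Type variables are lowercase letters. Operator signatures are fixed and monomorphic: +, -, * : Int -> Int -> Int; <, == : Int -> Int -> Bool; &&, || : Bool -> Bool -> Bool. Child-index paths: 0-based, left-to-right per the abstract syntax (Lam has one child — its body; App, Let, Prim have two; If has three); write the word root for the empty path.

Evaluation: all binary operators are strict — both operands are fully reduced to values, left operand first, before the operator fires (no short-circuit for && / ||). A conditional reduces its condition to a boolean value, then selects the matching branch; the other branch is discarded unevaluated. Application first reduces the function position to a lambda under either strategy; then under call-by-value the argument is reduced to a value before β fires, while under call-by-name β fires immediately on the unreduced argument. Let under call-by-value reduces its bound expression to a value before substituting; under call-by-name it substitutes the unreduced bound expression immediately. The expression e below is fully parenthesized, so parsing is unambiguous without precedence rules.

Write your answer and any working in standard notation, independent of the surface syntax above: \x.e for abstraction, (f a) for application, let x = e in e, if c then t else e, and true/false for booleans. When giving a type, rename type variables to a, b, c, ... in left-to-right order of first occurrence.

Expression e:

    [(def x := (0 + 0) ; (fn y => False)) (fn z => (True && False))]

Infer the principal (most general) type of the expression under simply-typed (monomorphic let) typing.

Answer: Bool

Derivation:
  unify Int ~ Int
  unify Int ~ Int
let x : Int
\y._ : a -> Bool
  unify Bool ~ Bool
  unify Bool ~ Bool
\z._ : b -> Bool
  unify a -> Bool ~ (b -> Bool) -> c
  unify a ~ b -> Bool
  unify Bool ~ c
_ _ : Bool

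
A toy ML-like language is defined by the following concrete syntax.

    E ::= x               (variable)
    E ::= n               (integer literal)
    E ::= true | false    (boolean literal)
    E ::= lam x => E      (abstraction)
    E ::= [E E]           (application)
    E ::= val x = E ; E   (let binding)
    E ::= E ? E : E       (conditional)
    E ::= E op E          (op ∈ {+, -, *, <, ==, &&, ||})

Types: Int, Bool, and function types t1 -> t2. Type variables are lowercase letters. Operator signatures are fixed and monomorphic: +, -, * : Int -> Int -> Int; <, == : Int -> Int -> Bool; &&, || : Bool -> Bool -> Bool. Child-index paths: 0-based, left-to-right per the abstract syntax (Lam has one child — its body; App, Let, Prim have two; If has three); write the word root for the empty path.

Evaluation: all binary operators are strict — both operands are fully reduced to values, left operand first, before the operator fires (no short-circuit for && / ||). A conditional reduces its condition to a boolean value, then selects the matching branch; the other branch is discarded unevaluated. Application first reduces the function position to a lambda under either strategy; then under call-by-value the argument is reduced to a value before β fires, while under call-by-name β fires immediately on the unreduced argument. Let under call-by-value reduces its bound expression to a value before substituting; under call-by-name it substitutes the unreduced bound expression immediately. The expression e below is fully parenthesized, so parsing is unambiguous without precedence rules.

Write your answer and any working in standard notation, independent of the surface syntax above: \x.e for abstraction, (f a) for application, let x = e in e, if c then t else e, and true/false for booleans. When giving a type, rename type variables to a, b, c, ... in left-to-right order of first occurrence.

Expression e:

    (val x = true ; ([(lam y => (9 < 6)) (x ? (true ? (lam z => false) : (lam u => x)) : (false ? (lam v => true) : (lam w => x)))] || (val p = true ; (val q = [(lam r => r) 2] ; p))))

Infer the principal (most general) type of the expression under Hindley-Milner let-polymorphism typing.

Trace:
let x : Bool
  unify Int ~ Int
  unify Int ~ Int
\y._ : a -> Bool
x : Bool
  unify Bool ~ Bool
  unify Bool ~ Bool
\z._ : b -> Bool
x : Bool
\u._ : c -> Bool
  unify b -> Bool ~ c -> Bool
  unify b ~ c
  unify Bool ~ Bool
  unify Bool ~ Bool
\v._ : d -> Bool
x : Bool
\w._ : e -> Bool
  unify d -> Bool ~ e -> Bool
  unify d ~ e
  unify Bool ~ Bool
  unify c -> Bool ~ e -> Bool
  unify c ~ e
  unify Bool ~ Bool
  unify a -> Bool ~ (e -> Bool) -> f
  unify a ~ e -> Bool
  unify Bool ~ f
_ _ : Bool
  unify Bool ~ Bool
let p : Bool
r : g
\r._ : g -> g
  unify g -> g ~ Int -> h
  unify g ~ Int
  unify Int ~ h
_ _ : Int
let q : Int
p : Bool
  unify Bool ~ Bool

Answer: Bool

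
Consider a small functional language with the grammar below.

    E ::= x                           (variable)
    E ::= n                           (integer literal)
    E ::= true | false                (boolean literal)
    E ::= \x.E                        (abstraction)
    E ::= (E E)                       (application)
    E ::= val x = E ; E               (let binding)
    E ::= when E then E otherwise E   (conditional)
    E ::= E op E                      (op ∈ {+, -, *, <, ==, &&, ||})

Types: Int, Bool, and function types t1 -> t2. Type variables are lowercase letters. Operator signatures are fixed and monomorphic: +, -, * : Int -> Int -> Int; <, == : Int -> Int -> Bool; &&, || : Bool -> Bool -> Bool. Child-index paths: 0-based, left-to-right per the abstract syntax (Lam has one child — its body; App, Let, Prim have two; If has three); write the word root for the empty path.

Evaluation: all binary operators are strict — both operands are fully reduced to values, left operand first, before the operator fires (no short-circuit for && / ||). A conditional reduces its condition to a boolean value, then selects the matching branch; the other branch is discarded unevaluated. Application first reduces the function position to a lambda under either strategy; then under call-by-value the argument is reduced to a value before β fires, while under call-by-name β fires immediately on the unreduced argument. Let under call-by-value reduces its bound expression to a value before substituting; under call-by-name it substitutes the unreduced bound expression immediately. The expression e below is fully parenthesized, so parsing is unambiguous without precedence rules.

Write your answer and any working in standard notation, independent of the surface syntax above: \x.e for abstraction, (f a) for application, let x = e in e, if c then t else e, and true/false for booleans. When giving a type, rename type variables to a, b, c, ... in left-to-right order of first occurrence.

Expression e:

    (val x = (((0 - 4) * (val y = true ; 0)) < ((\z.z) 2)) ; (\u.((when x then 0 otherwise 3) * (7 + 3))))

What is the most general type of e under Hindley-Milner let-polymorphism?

Answer: a -> Int

Working:
  unify Int ~ Int
  unify Int ~ Int
  unify Int ~ Int
let y : Bool
  unify Int ~ Int
  unify Int ~ Int
z : a
\z._ : a -> a
  unify a -> a ~ Int -> b
  unify a ~ Int
  unify Int ~ b
_ _ : Int
  unify Int ~ Int
let x : Bool
x : Bool
  unify Bool ~ Bool
  unify Int ~ Int
  unify Int ~ Int
  unify Int ~ Int
  unify Int ~ Int
  unify Int ~ Int
\u._ : c -> Int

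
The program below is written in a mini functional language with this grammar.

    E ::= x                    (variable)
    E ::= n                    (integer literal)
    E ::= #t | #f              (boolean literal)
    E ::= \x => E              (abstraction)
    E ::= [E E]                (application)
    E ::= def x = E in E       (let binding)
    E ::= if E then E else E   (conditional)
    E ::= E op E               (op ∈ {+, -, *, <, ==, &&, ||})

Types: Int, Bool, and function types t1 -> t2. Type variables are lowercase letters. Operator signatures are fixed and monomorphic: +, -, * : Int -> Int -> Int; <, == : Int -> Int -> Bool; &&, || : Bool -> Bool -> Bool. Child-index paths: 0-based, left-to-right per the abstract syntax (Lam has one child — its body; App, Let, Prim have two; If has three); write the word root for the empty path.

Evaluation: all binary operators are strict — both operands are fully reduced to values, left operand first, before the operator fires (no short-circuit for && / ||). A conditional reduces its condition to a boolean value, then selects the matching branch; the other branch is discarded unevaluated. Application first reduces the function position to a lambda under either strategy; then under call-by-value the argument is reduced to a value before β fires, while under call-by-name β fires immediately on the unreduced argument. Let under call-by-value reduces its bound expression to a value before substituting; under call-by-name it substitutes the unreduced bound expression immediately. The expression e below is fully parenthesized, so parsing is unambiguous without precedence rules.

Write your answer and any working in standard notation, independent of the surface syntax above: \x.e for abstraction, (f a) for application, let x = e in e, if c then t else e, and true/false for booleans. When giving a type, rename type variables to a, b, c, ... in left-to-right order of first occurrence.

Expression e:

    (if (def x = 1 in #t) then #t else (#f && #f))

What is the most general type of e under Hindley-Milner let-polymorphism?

Working:
let x : Int
  unify Bool ~ Bool
  unify Bool ~ Bool
  unify Bool ~ Bool
  unify Bool ~ Bool

Answer: Bool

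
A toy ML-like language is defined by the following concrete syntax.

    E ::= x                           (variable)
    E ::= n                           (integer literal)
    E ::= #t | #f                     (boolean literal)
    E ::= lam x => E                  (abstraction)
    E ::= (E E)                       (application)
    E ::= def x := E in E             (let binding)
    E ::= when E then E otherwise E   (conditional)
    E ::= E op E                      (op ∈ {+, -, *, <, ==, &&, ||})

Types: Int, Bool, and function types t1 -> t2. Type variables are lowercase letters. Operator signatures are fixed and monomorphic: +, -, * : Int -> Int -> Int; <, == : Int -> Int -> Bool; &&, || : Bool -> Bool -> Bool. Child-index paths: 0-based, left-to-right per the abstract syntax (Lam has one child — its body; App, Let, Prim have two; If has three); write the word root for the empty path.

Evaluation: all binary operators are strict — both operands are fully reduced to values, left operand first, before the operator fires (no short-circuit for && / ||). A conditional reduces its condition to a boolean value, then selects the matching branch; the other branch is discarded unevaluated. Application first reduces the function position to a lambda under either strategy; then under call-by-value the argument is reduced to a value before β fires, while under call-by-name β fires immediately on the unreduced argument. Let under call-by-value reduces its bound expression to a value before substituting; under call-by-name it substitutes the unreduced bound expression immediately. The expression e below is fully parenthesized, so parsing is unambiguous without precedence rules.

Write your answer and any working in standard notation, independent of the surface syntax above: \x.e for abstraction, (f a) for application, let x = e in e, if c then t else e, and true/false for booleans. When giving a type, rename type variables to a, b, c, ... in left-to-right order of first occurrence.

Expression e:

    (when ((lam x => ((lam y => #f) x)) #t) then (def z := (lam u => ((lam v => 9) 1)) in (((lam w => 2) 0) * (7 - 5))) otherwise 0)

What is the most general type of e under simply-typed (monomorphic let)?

Answer: Int

Derivation:
\y._ : b -> Bool
x : a
  unify b -> Bool ~ a -> c
  unify b ~ a
  unify Bool ~ c
_ _ : Bool
\x._ : a -> Bool
  unify a -> Bool ~ Bool -> d
  unify a ~ Bool
  unify Bool ~ d
_ _ : Bool
  unify Bool ~ Bool
\v._ : f -> Int
  unify f -> Int ~ Int -> g
  unify f ~ Int
  unify Int ~ g
_ _ : Int
\u._ : e -> Int
let z : e -> Int
\w._ : h -> Int
  unify h -> Int ~ Int -> i
  unify h ~ Int
  unify Int ~ i
_ _ : Int
  unify Int ~ Int
  unify Int ~ Int
  unify Int ~ Int
  unify Int ~ Int
  unify Int ~ Int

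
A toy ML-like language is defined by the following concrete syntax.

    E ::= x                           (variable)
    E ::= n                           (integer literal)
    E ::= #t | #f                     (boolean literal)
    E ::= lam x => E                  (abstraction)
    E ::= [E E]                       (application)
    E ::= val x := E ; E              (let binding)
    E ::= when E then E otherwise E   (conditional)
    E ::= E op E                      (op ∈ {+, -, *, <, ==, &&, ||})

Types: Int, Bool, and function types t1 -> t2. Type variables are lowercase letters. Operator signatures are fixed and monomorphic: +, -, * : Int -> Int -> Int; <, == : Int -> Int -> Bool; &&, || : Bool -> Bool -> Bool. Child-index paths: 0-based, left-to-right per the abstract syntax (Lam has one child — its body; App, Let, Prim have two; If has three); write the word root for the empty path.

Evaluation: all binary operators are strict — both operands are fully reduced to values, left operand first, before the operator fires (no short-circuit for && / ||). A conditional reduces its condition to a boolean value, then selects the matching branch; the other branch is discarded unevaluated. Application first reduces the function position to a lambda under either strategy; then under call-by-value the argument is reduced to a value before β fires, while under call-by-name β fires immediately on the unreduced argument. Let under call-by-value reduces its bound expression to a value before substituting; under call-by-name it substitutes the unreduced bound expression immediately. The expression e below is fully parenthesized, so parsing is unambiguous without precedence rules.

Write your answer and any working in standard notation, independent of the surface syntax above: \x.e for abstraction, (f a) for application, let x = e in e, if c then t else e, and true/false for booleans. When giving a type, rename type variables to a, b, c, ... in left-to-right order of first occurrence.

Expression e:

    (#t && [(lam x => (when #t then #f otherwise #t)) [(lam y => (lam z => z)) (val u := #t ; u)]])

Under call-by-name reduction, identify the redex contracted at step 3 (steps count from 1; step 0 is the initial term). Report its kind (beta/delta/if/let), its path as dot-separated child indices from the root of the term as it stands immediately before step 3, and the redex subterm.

Working:
step 0: (true && ((\x.(if true then false else true)) ((\y.(\z.z)) (let u = true in u))))
step 1: [beta@1] (true && (if true then false else true))
step 2: [if@1] (true && false)
step 3: [delta@root] false

Answer: delta at root : (true && false)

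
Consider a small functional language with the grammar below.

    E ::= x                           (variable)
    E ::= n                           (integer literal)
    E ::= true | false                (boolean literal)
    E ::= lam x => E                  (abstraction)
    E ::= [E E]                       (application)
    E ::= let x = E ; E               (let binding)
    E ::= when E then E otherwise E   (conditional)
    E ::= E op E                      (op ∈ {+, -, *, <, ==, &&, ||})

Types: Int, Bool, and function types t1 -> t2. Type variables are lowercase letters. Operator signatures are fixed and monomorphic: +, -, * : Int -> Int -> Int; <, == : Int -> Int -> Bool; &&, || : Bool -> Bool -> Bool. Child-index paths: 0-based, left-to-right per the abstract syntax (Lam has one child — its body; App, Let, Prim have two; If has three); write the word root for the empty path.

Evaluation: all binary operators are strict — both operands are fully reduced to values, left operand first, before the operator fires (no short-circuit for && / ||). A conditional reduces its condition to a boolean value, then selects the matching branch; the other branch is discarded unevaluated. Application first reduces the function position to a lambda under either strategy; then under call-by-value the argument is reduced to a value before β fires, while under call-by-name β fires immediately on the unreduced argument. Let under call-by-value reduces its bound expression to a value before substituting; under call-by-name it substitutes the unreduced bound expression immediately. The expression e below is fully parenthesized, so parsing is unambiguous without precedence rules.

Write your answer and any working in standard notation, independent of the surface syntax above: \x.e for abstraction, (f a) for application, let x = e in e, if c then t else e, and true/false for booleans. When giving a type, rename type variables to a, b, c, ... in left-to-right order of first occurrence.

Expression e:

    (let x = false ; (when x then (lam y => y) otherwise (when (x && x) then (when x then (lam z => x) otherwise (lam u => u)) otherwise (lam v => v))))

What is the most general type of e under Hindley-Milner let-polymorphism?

Answer: Bool -> Bool

Working:
let x : Bool
x : Bool
  unify Bool ~ Bool
y : a
\y._ : a -> a
x : Bool
  unify Bool ~ Bool
x : Bool
  unify Bool ~ Bool
  unify Bool ~ Bool
x : Bool
  unify Bool ~ Bool
x : Bool
\z._ : b -> Bool
u : c
\u._ : c -> c
  unify b -> Bool ~ c -> c
  unify b ~ c
  unify Bool ~ c
v : d
\v._ : d -> d
  unify Bool -> Bool ~ d -> d
  unify Bool ~ d
  unify Bool ~ Bool
  unify a -> a ~ Bool -> Bool
  unify a ~ Bool
  unify Bool ~ Bool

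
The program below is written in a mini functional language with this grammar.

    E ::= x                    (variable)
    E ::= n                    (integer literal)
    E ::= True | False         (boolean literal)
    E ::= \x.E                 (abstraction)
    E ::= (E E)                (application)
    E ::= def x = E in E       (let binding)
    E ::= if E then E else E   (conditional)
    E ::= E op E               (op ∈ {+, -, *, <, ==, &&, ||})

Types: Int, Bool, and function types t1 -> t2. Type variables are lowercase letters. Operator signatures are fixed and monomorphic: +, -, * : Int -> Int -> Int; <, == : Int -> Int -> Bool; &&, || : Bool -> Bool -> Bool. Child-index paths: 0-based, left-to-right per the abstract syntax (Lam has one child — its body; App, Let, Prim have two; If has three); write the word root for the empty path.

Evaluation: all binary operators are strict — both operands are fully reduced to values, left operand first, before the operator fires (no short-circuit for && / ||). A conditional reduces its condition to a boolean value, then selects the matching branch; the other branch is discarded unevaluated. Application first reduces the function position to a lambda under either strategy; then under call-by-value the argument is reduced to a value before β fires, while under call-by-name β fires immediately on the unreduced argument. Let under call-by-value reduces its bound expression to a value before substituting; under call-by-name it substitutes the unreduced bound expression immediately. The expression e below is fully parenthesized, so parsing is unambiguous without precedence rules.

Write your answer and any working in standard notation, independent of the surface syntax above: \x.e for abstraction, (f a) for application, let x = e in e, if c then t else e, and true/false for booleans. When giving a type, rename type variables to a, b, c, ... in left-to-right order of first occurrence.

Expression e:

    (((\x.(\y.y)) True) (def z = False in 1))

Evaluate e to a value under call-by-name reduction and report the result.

Trace:
step 0: (((\x.(\y.y)) true) (let z = false in 1))
step 1: [beta@0] ((\y.y) (let z = false in 1))
step 2: [beta@root] (let z = false in 1)
step 3: [let@root] 1

Answer: 1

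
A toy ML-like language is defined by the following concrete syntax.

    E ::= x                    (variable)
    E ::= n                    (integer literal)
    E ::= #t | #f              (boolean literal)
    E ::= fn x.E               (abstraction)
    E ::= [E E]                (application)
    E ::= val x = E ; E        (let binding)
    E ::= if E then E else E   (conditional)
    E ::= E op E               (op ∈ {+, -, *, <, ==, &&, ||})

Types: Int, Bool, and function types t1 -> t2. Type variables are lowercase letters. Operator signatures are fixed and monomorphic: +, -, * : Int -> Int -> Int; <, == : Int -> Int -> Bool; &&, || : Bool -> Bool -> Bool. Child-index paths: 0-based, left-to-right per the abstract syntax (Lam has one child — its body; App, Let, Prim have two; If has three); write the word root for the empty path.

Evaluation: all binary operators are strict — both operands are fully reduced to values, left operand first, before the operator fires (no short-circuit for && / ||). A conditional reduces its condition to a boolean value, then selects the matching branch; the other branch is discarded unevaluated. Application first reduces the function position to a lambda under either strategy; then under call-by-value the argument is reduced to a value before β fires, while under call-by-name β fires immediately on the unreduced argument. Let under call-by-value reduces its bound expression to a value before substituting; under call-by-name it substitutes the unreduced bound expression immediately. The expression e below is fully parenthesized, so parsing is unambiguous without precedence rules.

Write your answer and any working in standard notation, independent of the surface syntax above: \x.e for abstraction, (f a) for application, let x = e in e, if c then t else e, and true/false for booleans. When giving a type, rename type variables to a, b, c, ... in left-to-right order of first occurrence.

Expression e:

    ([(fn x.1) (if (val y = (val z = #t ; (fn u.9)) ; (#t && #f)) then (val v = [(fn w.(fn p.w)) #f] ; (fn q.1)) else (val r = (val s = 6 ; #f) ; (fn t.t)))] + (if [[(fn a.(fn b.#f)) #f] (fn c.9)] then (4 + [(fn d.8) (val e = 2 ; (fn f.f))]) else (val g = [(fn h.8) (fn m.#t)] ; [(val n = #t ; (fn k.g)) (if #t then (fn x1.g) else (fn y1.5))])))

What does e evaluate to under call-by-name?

Answer: 9

Derivation:
step 0: (((\x.1) (if (let y = (let z = true in (\u.9)) in (true && false)) then (let v = ((\w.(\p.w)) false) in (\q.1)) else (let r = (let s = 6 in false) in (\t.t)))) + (if (((\a.(\b.false)) false) (\c.9)) then (4 + ((\d.8) (let e = 2 in (\f.f)))) else (let g = ((\h.8) (\m.true)) in ((let n = true in (\k.g)) (if true then (\x1.g) else (\y1.5))))))
step 1: [beta@0] (1 + (if (((\a.(\b.false)) false) (\c.9)) then (4 + ((\d.8) (let e = 2 in (\f.f)))) else (let g = ((\h.8) (\m.true)) in ((let n = true in (\k.g)) (if true then (\x1.g) else (\y1.5))))))
step 2: [beta@1.0.0] (1 + (if ((\b.false) (\c.9)) then (4 + ((\d.8) (let e = 2 in (\f.f)))) else (let g = ((\h.8) (\m.true)) in ((let n = true in (\k.g)) (if true then (\x1.g) else (\y1.5))))))
step 3: [beta@1.0] (1 + (if false then (4 + ((\d.8) (let e = 2 in (\f.f)))) else (let g = ((\h.8) (\m.true)) in ((let n = true in (\k.g)) (if true then (\x1.g) else (\y1.5))))))
step 4: [if@1] (1 + (let g = ((\h.8) (\m.true)) in ((let n = true in (\k.g)) (if true then (\x1.g) else (\y1.5)))))
step 5: [let@1] (1 + ((let n = true in (\k.((\h.8) (\m.true)))) (if true then (\x1.((\h.8) (\m.true))) else (\y1.5))))
step 6: [let@1.0] (1 + ((\k.((\h.8) (\m.true))) (if true then (\x1.((\h.8) (\m.true))) else (\y1.5))))
step 7: [beta@1] (1 + ((\h.8) (\m.true)))
step 8: [beta@1] (1 + 8)
step 9: [delta@root] 9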